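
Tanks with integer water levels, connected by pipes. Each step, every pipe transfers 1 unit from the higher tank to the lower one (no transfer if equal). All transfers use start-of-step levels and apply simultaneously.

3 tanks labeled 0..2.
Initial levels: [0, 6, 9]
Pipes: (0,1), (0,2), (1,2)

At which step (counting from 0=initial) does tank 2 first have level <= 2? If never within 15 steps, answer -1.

Answer: -1

Derivation:
Step 1: flows [1->0,2->0,2->1] -> levels [2 6 7]
Step 2: flows [1->0,2->0,2->1] -> levels [4 6 5]
Step 3: flows [1->0,2->0,1->2] -> levels [6 4 5]
Step 4: flows [0->1,0->2,2->1] -> levels [4 6 5]
  -> period-2 cycle (repeats step 2); tank 2 never drops to <=2
Tank 2 never reaches <=2 within 15 steps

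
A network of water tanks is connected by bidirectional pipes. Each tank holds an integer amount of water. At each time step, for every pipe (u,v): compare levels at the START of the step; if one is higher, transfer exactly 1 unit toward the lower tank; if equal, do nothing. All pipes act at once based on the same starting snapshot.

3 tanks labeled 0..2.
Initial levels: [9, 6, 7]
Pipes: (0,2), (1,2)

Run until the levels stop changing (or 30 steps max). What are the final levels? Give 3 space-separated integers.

Step 1: flows [0->2,2->1] -> levels [8 7 7]
Step 2: flows [0->2,1=2] -> levels [7 7 8]
Step 3: flows [2->0,2->1] -> levels [8 8 6]
Step 4: flows [0->2,1->2] -> levels [7 7 8]
  -> period-2 cycle: step 4 state = step 2 state; never stabilizes
  -> state at step 30: (30-2) mod 2 = 0, same as step 2 -> [7 7 8]

Answer: 7 7 8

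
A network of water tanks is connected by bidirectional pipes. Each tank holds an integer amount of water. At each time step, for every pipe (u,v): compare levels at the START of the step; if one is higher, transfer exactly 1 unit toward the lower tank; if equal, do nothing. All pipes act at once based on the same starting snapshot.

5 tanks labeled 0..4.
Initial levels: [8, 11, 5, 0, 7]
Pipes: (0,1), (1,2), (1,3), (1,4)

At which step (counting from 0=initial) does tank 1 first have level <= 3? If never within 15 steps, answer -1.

Answer: -1

Derivation:
Step 1: flows [1->0,1->2,1->3,1->4] -> levels [9 7 6 1 8]
Step 2: flows [0->1,1->2,1->3,4->1] -> levels [8 7 7 2 7]
Step 3: flows [0->1,1=2,1->3,1=4] -> levels [7 7 7 3 7]
Step 4: flows [0=1,1=2,1->3,1=4] -> levels [7 6 7 4 7]
Step 5: flows [0->1,2->1,1->3,4->1] -> levels [6 8 6 5 6]
Step 6: flows [1->0,1->2,1->3,1->4] -> levels [7 4 7 6 7]
Step 7: flows [0->1,2->1,3->1,4->1] -> levels [6 8 6 5 6]
  -> period-2 cycle (repeats step 5); tank 1 never drops to <=3
Tank 1 never reaches <=3 within 15 steps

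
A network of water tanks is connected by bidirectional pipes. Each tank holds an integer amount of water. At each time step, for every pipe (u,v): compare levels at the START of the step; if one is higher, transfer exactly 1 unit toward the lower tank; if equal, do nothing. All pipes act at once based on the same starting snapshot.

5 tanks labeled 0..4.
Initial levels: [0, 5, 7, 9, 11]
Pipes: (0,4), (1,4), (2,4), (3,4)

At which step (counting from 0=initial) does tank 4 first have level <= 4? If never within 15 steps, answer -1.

Answer: 7

Derivation:
Step 1: flows [4->0,4->1,4->2,4->3] -> levels [1 6 8 10 7]
Step 2: flows [4->0,4->1,2->4,3->4] -> levels [2 7 7 9 7]
Step 3: flows [4->0,1=4,2=4,3->4] -> levels [3 7 7 8 7]
Step 4: flows [4->0,1=4,2=4,3->4] -> levels [4 7 7 7 7]
Step 5: flows [4->0,1=4,2=4,3=4] -> levels [5 7 7 7 6]
Step 6: flows [4->0,1->4,2->4,3->4] -> levels [6 6 6 6 8]
Step 7: flows [4->0,4->1,4->2,4->3] -> levels [7 7 7 7 4]
Tank 4 first reaches <=4 at step 7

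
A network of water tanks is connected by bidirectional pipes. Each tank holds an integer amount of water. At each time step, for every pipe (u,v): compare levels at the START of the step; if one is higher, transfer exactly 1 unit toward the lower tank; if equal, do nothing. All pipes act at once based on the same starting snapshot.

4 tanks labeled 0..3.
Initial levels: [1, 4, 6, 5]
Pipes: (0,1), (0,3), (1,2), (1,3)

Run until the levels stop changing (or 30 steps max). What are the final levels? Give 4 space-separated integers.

Step 1: flows [1->0,3->0,2->1,3->1] -> levels [3 5 5 3]
Step 2: flows [1->0,0=3,1=2,1->3] -> levels [4 3 5 4]
Step 3: flows [0->1,0=3,2->1,3->1] -> levels [3 6 4 3]
Step 4: flows [1->0,0=3,1->2,1->3] -> levels [4 3 5 4]
  -> period-2 cycle: step 4 state = step 2 state; never stabilizes
  -> state at step 30: (30-2) mod 2 = 0, same as step 2 -> [4 3 5 4]

Answer: 4 3 5 4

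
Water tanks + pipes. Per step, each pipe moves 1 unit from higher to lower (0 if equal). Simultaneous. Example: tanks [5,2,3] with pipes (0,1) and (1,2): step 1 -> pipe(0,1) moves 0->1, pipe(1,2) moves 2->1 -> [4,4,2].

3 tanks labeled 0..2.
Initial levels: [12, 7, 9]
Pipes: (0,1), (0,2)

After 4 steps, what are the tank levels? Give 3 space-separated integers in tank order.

Step 1: flows [0->1,0->2] -> levels [10 8 10]
Step 2: flows [0->1,0=2] -> levels [9 9 10]
Step 3: flows [0=1,2->0] -> levels [10 9 9]
Step 4: flows [0->1,0->2] -> levels [8 10 10]

Answer: 8 10 10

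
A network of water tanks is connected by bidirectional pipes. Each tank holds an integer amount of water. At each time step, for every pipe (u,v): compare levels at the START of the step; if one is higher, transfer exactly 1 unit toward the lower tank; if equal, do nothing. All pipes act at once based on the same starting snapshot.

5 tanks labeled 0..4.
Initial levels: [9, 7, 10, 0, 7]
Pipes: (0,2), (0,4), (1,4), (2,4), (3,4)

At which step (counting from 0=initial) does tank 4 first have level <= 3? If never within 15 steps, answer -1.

Step 1: flows [2->0,0->4,1=4,2->4,4->3] -> levels [9 7 8 1 8]
Step 2: flows [0->2,0->4,4->1,2=4,4->3] -> levels [7 8 9 2 7]
Step 3: flows [2->0,0=4,1->4,2->4,4->3] -> levels [8 7 7 3 8]
Step 4: flows [0->2,0=4,4->1,4->2,4->3] -> levels [7 8 9 4 5]
Step 5: flows [2->0,0->4,1->4,2->4,4->3] -> levels [7 7 7 5 7]
Step 6: flows [0=2,0=4,1=4,2=4,4->3] -> levels [7 7 7 6 6]
Step 7: flows [0=2,0->4,1->4,2->4,3=4] -> levels [6 6 6 6 9]
Step 8: flows [0=2,4->0,4->1,4->2,4->3] -> levels [7 7 7 7 5]
Step 9: flows [0=2,0->4,1->4,2->4,3->4] -> levels [6 6 6 6 9]
  -> period-2 cycle (repeats step 7); tank 4 never drops to <=3
Tank 4 never reaches <=3 within 15 steps

Answer: -1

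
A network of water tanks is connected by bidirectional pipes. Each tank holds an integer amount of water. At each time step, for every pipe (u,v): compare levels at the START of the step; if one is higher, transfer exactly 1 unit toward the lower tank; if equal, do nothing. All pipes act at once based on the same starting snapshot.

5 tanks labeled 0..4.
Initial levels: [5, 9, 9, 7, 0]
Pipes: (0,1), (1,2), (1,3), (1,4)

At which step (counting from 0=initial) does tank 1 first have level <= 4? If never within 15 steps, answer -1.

Step 1: flows [1->0,1=2,1->3,1->4] -> levels [6 6 9 8 1]
Step 2: flows [0=1,2->1,3->1,1->4] -> levels [6 7 8 7 2]
Step 3: flows [1->0,2->1,1=3,1->4] -> levels [7 6 7 7 3]
Step 4: flows [0->1,2->1,3->1,1->4] -> levels [6 8 6 6 4]
Step 5: flows [1->0,1->2,1->3,1->4] -> levels [7 4 7 7 5]
Tank 1 first reaches <=4 at step 5

Answer: 5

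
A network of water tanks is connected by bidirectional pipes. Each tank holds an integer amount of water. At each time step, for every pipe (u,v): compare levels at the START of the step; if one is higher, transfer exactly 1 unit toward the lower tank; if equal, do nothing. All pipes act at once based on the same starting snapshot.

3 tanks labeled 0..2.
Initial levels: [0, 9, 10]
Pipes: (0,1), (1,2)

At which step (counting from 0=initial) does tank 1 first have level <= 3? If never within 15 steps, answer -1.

Answer: -1

Derivation:
Step 1: flows [1->0,2->1] -> levels [1 9 9]
Step 2: flows [1->0,1=2] -> levels [2 8 9]
Step 3: flows [1->0,2->1] -> levels [3 8 8]
Step 4: flows [1->0,1=2] -> levels [4 7 8]
Step 5: flows [1->0,2->1] -> levels [5 7 7]
Step 6: flows [1->0,1=2] -> levels [6 6 7]
Step 7: flows [0=1,2->1] -> levels [6 7 6]
Step 8: flows [1->0,1->2] -> levels [7 5 7]
Step 9: flows [0->1,2->1] -> levels [6 7 6]
  -> period-2 cycle (repeats step 7); tank 1 never drops to <=3
Tank 1 never reaches <=3 within 15 steps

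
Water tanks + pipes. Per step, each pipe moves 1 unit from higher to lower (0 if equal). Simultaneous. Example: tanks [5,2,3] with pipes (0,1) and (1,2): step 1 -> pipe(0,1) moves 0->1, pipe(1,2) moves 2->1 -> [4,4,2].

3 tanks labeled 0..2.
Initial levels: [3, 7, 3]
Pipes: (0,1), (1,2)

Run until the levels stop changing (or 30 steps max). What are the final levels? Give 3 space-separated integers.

Step 1: flows [1->0,1->2] -> levels [4 5 4]
Step 2: flows [1->0,1->2] -> levels [5 3 5]
Step 3: flows [0->1,2->1] -> levels [4 5 4]
  -> period-2 cycle: step 3 state = step 1 state; never stabilizes
  -> state at step 30: (30-1) mod 2 = 1, same as step 2 -> [5 3 5]

Answer: 5 3 5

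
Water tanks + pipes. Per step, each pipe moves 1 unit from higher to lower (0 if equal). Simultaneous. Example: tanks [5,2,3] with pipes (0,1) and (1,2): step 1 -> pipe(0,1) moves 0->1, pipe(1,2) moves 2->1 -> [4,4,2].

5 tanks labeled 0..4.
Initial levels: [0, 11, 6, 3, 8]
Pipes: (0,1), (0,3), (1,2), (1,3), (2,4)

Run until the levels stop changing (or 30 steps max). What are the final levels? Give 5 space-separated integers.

Step 1: flows [1->0,3->0,1->2,1->3,4->2] -> levels [2 8 8 3 7]
Step 2: flows [1->0,3->0,1=2,1->3,2->4] -> levels [4 6 7 3 8]
Step 3: flows [1->0,0->3,2->1,1->3,4->2] -> levels [4 5 7 5 7]
Step 4: flows [1->0,3->0,2->1,1=3,2=4] -> levels [6 5 6 4 7]
Step 5: flows [0->1,0->3,2->1,1->3,4->2] -> levels [4 6 6 6 6]
Step 6: flows [1->0,3->0,1=2,1=3,2=4] -> levels [6 5 6 5 6]
Step 7: flows [0->1,0->3,2->1,1=3,2=4] -> levels [4 7 5 6 6]
Step 8: flows [1->0,3->0,1->2,1->3,4->2] -> levels [6 4 7 6 5]
Step 9: flows [0->1,0=3,2->1,3->1,2->4] -> levels [5 7 5 5 6]
Step 10: flows [1->0,0=3,1->2,1->3,4->2] -> levels [6 4 7 6 5]
  -> period-2 cycle: step 10 state = step 8 state; never stabilizes
  -> state at step 30: (30-8) mod 2 = 0, same as step 8 -> [6 4 7 6 5]

Answer: 6 4 7 6 5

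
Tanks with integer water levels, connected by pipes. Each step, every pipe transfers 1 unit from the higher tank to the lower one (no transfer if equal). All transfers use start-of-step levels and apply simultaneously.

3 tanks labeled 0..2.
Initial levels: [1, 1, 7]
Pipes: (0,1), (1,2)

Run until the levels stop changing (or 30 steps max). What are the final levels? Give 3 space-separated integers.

Step 1: flows [0=1,2->1] -> levels [1 2 6]
Step 2: flows [1->0,2->1] -> levels [2 2 5]
Step 3: flows [0=1,2->1] -> levels [2 3 4]
Step 4: flows [1->0,2->1] -> levels [3 3 3]
Step 5: flows [0=1,1=2] -> levels [3 3 3]
  -> stable (no change)

Answer: 3 3 3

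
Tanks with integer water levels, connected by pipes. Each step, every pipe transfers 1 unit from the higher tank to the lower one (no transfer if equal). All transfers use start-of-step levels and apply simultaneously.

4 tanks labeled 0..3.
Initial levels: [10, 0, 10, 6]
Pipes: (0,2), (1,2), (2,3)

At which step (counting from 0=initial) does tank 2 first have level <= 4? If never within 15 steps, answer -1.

Answer: -1

Derivation:
Step 1: flows [0=2,2->1,2->3] -> levels [10 1 8 7]
Step 2: flows [0->2,2->1,2->3] -> levels [9 2 7 8]
Step 3: flows [0->2,2->1,3->2] -> levels [8 3 8 7]
Step 4: flows [0=2,2->1,2->3] -> levels [8 4 6 8]
Step 5: flows [0->2,2->1,3->2] -> levels [7 5 7 7]
Step 6: flows [0=2,2->1,2=3] -> levels [7 6 6 7]
Step 7: flows [0->2,1=2,3->2] -> levels [6 6 8 6]
Step 8: flows [2->0,2->1,2->3] -> levels [7 7 5 7]
Step 9: flows [0->2,1->2,3->2] -> levels [6 6 8 6]
  -> period-2 cycle (repeats step 7); tank 2 never drops to <=4
Tank 2 never reaches <=4 within 15 steps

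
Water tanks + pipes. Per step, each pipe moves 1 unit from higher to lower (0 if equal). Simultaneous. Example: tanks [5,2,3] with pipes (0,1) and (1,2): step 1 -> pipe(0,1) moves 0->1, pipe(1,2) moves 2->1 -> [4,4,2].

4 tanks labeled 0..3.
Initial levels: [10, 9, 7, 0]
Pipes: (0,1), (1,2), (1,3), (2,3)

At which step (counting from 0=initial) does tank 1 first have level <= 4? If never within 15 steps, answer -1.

Step 1: flows [0->1,1->2,1->3,2->3] -> levels [9 8 7 2]
Step 2: flows [0->1,1->2,1->3,2->3] -> levels [8 7 7 4]
Step 3: flows [0->1,1=2,1->3,2->3] -> levels [7 7 6 6]
Step 4: flows [0=1,1->2,1->3,2=3] -> levels [7 5 7 7]
Step 5: flows [0->1,2->1,3->1,2=3] -> levels [6 8 6 6]
Step 6: flows [1->0,1->2,1->3,2=3] -> levels [7 5 7 7]
  -> period-2 cycle (repeats step 4); tank 1 never drops to <=4
Tank 1 never reaches <=4 within 15 steps

Answer: -1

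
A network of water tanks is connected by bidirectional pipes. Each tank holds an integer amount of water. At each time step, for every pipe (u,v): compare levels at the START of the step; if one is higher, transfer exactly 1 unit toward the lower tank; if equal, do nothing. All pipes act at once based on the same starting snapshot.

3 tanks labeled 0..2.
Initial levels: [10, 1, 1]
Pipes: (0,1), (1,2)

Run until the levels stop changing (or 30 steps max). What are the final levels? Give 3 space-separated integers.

Step 1: flows [0->1,1=2] -> levels [9 2 1]
Step 2: flows [0->1,1->2] -> levels [8 2 2]
Step 3: flows [0->1,1=2] -> levels [7 3 2]
Step 4: flows [0->1,1->2] -> levels [6 3 3]
Step 5: flows [0->1,1=2] -> levels [5 4 3]
Step 6: flows [0->1,1->2] -> levels [4 4 4]
Step 7: flows [0=1,1=2] -> levels [4 4 4]
  -> stable (no change)

Answer: 4 4 4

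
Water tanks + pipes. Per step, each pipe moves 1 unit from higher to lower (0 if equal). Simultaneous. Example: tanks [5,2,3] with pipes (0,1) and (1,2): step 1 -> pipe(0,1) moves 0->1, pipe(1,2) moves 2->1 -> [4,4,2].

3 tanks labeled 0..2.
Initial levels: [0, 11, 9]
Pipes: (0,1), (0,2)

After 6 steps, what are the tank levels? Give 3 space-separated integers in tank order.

Answer: 8 6 6

Derivation:
Step 1: flows [1->0,2->0] -> levels [2 10 8]
Step 2: flows [1->0,2->0] -> levels [4 9 7]
Step 3: flows [1->0,2->0] -> levels [6 8 6]
Step 4: flows [1->0,0=2] -> levels [7 7 6]
Step 5: flows [0=1,0->2] -> levels [6 7 7]
Step 6: flows [1->0,2->0] -> levels [8 6 6]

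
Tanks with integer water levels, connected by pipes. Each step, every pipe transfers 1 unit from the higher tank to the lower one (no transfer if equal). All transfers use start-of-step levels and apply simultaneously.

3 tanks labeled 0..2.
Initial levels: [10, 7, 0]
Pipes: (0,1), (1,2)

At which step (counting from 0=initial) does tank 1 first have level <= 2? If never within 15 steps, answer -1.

Step 1: flows [0->1,1->2] -> levels [9 7 1]
Step 2: flows [0->1,1->2] -> levels [8 7 2]
Step 3: flows [0->1,1->2] -> levels [7 7 3]
Step 4: flows [0=1,1->2] -> levels [7 6 4]
Step 5: flows [0->1,1->2] -> levels [6 6 5]
Step 6: flows [0=1,1->2] -> levels [6 5 6]
Step 7: flows [0->1,2->1] -> levels [5 7 5]
Step 8: flows [1->0,1->2] -> levels [6 5 6]
  -> period-2 cycle (repeats step 6); tank 1 never drops to <=2
Tank 1 never reaches <=2 within 15 steps

Answer: -1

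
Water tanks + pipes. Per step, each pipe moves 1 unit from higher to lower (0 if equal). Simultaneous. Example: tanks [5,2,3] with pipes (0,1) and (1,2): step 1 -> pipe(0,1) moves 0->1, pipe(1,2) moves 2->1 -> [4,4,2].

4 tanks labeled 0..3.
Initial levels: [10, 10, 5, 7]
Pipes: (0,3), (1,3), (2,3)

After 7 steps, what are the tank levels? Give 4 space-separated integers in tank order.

Step 1: flows [0->3,1->3,3->2] -> levels [9 9 6 8]
Step 2: flows [0->3,1->3,3->2] -> levels [8 8 7 9]
Step 3: flows [3->0,3->1,3->2] -> levels [9 9 8 6]
Step 4: flows [0->3,1->3,2->3] -> levels [8 8 7 9]
  -> period-2 cycle: step 4 state = step 2 state
  -> state at step 7: (7-2) mod 2 = 1, same as step 3 -> [9 9 8 6]

Answer: 9 9 8 6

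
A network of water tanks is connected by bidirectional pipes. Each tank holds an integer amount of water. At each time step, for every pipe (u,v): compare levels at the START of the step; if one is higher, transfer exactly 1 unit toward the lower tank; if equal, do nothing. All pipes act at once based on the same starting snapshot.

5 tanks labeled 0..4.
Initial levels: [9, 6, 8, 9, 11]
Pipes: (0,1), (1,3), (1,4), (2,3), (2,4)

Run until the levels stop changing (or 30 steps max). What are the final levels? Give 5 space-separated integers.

Answer: 9 7 8 9 10

Derivation:
Step 1: flows [0->1,3->1,4->1,3->2,4->2] -> levels [8 9 10 7 9]
Step 2: flows [1->0,1->3,1=4,2->3,2->4] -> levels [9 7 8 9 10]
Step 3: flows [0->1,3->1,4->1,3->2,4->2] -> levels [8 10 10 7 8]
Step 4: flows [1->0,1->3,1->4,2->3,2->4] -> levels [9 7 8 9 10]
  -> period-2 cycle: step 4 state = step 2 state; never stabilizes
  -> state at step 30: (30-2) mod 2 = 0, same as step 2 -> [9 7 8 9 10]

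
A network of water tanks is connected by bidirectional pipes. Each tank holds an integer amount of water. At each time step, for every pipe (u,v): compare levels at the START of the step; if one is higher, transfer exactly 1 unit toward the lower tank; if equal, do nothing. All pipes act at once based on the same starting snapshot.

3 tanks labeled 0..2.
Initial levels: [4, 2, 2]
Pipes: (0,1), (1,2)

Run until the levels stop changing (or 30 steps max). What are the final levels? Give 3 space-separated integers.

Answer: 3 2 3

Derivation:
Step 1: flows [0->1,1=2] -> levels [3 3 2]
Step 2: flows [0=1,1->2] -> levels [3 2 3]
Step 3: flows [0->1,2->1] -> levels [2 4 2]
Step 4: flows [1->0,1->2] -> levels [3 2 3]
  -> period-2 cycle: step 4 state = step 2 state; never stabilizes
  -> state at step 30: (30-2) mod 2 = 0, same as step 2 -> [3 2 3]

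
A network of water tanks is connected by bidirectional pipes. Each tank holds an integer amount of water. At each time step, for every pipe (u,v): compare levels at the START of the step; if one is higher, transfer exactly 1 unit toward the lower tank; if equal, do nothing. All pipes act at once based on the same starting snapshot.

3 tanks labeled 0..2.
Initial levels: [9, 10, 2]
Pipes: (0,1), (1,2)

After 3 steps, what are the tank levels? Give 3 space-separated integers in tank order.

Answer: 8 8 5

Derivation:
Step 1: flows [1->0,1->2] -> levels [10 8 3]
Step 2: flows [0->1,1->2] -> levels [9 8 4]
Step 3: flows [0->1,1->2] -> levels [8 8 5]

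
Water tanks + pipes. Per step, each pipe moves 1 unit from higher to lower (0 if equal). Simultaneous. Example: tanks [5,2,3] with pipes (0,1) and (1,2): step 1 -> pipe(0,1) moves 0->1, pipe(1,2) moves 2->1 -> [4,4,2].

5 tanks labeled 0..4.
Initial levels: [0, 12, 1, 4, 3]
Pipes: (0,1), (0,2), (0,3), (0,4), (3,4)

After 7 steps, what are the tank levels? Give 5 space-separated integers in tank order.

Step 1: flows [1->0,2->0,3->0,4->0,3->4] -> levels [4 11 0 2 3]
Step 2: flows [1->0,0->2,0->3,0->4,4->3] -> levels [2 10 1 4 3]
Step 3: flows [1->0,0->2,3->0,4->0,3->4] -> levels [4 9 2 2 3]
Step 4: flows [1->0,0->2,0->3,0->4,4->3] -> levels [2 8 3 4 3]
Step 5: flows [1->0,2->0,3->0,4->0,3->4] -> levels [6 7 2 2 3]
Step 6: flows [1->0,0->2,0->3,0->4,4->3] -> levels [4 6 3 4 3]
Step 7: flows [1->0,0->2,0=3,0->4,3->4] -> levels [3 5 4 3 5]

Answer: 3 5 4 3 5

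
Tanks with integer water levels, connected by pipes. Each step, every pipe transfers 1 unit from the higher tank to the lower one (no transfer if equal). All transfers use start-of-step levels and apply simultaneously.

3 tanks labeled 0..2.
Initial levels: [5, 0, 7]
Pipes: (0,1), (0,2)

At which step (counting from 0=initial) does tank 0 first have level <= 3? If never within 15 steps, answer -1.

Step 1: flows [0->1,2->0] -> levels [5 1 6]
Step 2: flows [0->1,2->0] -> levels [5 2 5]
Step 3: flows [0->1,0=2] -> levels [4 3 5]
Step 4: flows [0->1,2->0] -> levels [4 4 4]
Step 5: flows [0=1,0=2] -> levels [4 4 4]
  -> stable; tank 0 stays at 4 > 3
Tank 0 never reaches <=3 within 15 steps

Answer: -1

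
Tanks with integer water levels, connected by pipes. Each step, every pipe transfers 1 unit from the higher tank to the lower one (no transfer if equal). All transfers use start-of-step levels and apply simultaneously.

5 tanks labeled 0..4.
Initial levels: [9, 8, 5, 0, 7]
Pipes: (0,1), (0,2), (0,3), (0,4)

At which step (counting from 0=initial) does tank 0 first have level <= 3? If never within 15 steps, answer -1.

Answer: 5

Derivation:
Step 1: flows [0->1,0->2,0->3,0->4] -> levels [5 9 6 1 8]
Step 2: flows [1->0,2->0,0->3,4->0] -> levels [7 8 5 2 7]
Step 3: flows [1->0,0->2,0->3,0=4] -> levels [6 7 6 3 7]
Step 4: flows [1->0,0=2,0->3,4->0] -> levels [7 6 6 4 6]
Step 5: flows [0->1,0->2,0->3,0->4] -> levels [3 7 7 5 7]
Tank 0 first reaches <=3 at step 5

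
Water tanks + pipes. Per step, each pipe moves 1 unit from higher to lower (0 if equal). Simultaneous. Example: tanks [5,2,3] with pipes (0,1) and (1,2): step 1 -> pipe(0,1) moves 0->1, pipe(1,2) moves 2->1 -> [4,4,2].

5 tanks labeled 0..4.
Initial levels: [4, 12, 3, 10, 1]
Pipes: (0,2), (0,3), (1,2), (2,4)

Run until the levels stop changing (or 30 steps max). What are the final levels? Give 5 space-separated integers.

Step 1: flows [0->2,3->0,1->2,2->4] -> levels [4 11 4 9 2]
Step 2: flows [0=2,3->0,1->2,2->4] -> levels [5 10 4 8 3]
Step 3: flows [0->2,3->0,1->2,2->4] -> levels [5 9 5 7 4]
Step 4: flows [0=2,3->0,1->2,2->4] -> levels [6 8 5 6 5]
Step 5: flows [0->2,0=3,1->2,2=4] -> levels [5 7 7 6 5]
Step 6: flows [2->0,3->0,1=2,2->4] -> levels [7 7 5 5 6]
Step 7: flows [0->2,0->3,1->2,4->2] -> levels [5 6 8 6 5]
Step 8: flows [2->0,3->0,2->1,2->4] -> levels [7 7 5 5 6]
  -> period-2 cycle: step 8 state = step 6 state; never stabilizes
  -> state at step 30: (30-6) mod 2 = 0, same as step 6 -> [7 7 5 5 6]

Answer: 7 7 5 5 6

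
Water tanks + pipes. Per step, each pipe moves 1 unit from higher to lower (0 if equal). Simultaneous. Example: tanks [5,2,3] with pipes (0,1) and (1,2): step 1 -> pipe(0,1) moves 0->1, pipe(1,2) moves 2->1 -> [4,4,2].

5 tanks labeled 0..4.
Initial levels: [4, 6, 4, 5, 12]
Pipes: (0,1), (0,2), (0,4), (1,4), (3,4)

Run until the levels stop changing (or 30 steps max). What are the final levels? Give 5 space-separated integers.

Step 1: flows [1->0,0=2,4->0,4->1,4->3] -> levels [6 6 4 6 9]
Step 2: flows [0=1,0->2,4->0,4->1,4->3] -> levels [6 7 5 7 6]
Step 3: flows [1->0,0->2,0=4,1->4,3->4] -> levels [6 5 6 6 8]
Step 4: flows [0->1,0=2,4->0,4->1,4->3] -> levels [6 7 6 7 5]
Step 5: flows [1->0,0=2,0->4,1->4,3->4] -> levels [6 5 6 6 8]
  -> period-2 cycle: step 5 state = step 3 state; never stabilizes
  -> state at step 30: (30-3) mod 2 = 1, same as step 4 -> [6 7 6 7 5]

Answer: 6 7 6 7 5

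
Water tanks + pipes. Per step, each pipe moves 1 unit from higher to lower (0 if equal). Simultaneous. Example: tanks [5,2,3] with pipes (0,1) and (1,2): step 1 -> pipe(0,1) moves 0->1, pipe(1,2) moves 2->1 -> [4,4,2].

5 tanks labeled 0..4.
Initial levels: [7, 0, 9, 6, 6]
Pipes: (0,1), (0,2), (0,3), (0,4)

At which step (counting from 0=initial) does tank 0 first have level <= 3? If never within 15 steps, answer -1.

Step 1: flows [0->1,2->0,0->3,0->4] -> levels [5 1 8 7 7]
Step 2: flows [0->1,2->0,3->0,4->0] -> levels [7 2 7 6 6]
Step 3: flows [0->1,0=2,0->3,0->4] -> levels [4 3 7 7 7]
Step 4: flows [0->1,2->0,3->0,4->0] -> levels [6 4 6 6 6]
Step 5: flows [0->1,0=2,0=3,0=4] -> levels [5 5 6 6 6]
Step 6: flows [0=1,2->0,3->0,4->0] -> levels [8 5 5 5 5]
Step 7: flows [0->1,0->2,0->3,0->4] -> levels [4 6 6 6 6]
Step 8: flows [1->0,2->0,3->0,4->0] -> levels [8 5 5 5 5]
  -> period-2 cycle (repeats step 6); tank 0 never drops to <=3
Tank 0 never reaches <=3 within 15 steps

Answer: -1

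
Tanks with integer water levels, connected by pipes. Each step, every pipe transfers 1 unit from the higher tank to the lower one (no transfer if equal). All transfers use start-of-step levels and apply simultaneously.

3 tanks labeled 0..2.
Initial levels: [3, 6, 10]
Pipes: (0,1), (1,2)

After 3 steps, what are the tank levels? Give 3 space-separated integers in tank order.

Step 1: flows [1->0,2->1] -> levels [4 6 9]
Step 2: flows [1->0,2->1] -> levels [5 6 8]
Step 3: flows [1->0,2->1] -> levels [6 6 7]

Answer: 6 6 7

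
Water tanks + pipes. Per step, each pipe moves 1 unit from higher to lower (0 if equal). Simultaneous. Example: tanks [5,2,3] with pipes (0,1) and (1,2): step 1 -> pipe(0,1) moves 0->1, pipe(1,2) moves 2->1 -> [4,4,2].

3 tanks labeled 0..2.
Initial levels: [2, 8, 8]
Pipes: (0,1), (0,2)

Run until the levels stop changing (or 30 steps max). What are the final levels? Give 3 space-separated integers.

Step 1: flows [1->0,2->0] -> levels [4 7 7]
Step 2: flows [1->0,2->0] -> levels [6 6 6]
Step 3: flows [0=1,0=2] -> levels [6 6 6]
  -> stable (no change)

Answer: 6 6 6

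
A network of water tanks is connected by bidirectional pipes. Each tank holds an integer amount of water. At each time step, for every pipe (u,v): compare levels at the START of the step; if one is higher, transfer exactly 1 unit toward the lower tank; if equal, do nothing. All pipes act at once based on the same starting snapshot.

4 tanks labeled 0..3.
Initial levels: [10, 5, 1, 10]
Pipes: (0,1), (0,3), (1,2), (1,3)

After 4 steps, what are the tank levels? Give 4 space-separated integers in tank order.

Step 1: flows [0->1,0=3,1->2,3->1] -> levels [9 6 2 9]
Step 2: flows [0->1,0=3,1->2,3->1] -> levels [8 7 3 8]
Step 3: flows [0->1,0=3,1->2,3->1] -> levels [7 8 4 7]
Step 4: flows [1->0,0=3,1->2,1->3] -> levels [8 5 5 8]

Answer: 8 5 5 8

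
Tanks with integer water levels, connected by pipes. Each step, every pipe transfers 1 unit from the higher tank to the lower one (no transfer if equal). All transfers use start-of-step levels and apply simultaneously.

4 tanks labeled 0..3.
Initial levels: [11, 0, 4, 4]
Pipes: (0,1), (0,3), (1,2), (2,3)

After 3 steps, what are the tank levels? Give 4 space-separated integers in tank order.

Answer: 5 4 5 5

Derivation:
Step 1: flows [0->1,0->3,2->1,2=3] -> levels [9 2 3 5]
Step 2: flows [0->1,0->3,2->1,3->2] -> levels [7 4 3 5]
Step 3: flows [0->1,0->3,1->2,3->2] -> levels [5 4 5 5]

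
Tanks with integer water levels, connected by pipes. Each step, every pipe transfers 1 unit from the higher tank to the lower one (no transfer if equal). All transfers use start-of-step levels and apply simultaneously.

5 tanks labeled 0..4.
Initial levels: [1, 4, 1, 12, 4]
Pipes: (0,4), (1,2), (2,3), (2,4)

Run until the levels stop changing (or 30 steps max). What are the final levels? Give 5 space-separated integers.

Answer: 3 5 3 6 5

Derivation:
Step 1: flows [4->0,1->2,3->2,4->2] -> levels [2 3 4 11 2]
Step 2: flows [0=4,2->1,3->2,2->4] -> levels [2 4 3 10 3]
Step 3: flows [4->0,1->2,3->2,2=4] -> levels [3 3 5 9 2]
Step 4: flows [0->4,2->1,3->2,2->4] -> levels [2 4 4 8 4]
Step 5: flows [4->0,1=2,3->2,2=4] -> levels [3 4 5 7 3]
Step 6: flows [0=4,2->1,3->2,2->4] -> levels [3 5 4 6 4]
Step 7: flows [4->0,1->2,3->2,2=4] -> levels [4 4 6 5 3]
Step 8: flows [0->4,2->1,2->3,2->4] -> levels [3 5 3 6 5]
Step 9: flows [4->0,1->2,3->2,4->2] -> levels [4 4 6 5 3]
  -> period-2 cycle: step 9 state = step 7 state; never stabilizes
  -> state at step 30: (30-7) mod 2 = 1, same as step 8 -> [3 5 3 6 5]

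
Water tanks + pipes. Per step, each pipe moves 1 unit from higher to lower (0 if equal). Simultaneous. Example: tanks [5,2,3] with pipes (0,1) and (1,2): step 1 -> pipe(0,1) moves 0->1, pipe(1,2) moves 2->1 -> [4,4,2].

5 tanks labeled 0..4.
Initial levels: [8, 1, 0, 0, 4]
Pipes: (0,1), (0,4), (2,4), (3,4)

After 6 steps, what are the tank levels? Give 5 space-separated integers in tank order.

Step 1: flows [0->1,0->4,4->2,4->3] -> levels [6 2 1 1 3]
Step 2: flows [0->1,0->4,4->2,4->3] -> levels [4 3 2 2 2]
Step 3: flows [0->1,0->4,2=4,3=4] -> levels [2 4 2 2 3]
Step 4: flows [1->0,4->0,4->2,4->3] -> levels [4 3 3 3 0]
Step 5: flows [0->1,0->4,2->4,3->4] -> levels [2 4 2 2 3]
  -> period-2 cycle: step 5 state = step 3 state
  -> state at step 6: (6-3) mod 2 = 1, same as step 4 -> [4 3 3 3 0]

Answer: 4 3 3 3 0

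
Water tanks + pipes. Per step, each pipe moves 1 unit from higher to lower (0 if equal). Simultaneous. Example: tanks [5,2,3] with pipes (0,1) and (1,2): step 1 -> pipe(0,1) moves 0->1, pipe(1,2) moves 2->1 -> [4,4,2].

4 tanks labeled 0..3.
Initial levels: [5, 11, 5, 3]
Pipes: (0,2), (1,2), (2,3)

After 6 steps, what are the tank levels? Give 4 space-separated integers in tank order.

Step 1: flows [0=2,1->2,2->3] -> levels [5 10 5 4]
Step 2: flows [0=2,1->2,2->3] -> levels [5 9 5 5]
Step 3: flows [0=2,1->2,2=3] -> levels [5 8 6 5]
Step 4: flows [2->0,1->2,2->3] -> levels [6 7 5 6]
Step 5: flows [0->2,1->2,3->2] -> levels [5 6 8 5]
Step 6: flows [2->0,2->1,2->3] -> levels [6 7 5 6]

Answer: 6 7 5 6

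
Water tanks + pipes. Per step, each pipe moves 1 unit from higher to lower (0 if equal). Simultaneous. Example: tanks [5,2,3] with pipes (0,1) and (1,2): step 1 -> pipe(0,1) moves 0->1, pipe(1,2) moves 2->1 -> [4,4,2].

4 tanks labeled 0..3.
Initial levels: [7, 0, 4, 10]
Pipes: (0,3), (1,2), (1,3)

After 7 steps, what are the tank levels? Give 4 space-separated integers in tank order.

Answer: 5 5 5 6

Derivation:
Step 1: flows [3->0,2->1,3->1] -> levels [8 2 3 8]
Step 2: flows [0=3,2->1,3->1] -> levels [8 4 2 7]
Step 3: flows [0->3,1->2,3->1] -> levels [7 4 3 7]
Step 4: flows [0=3,1->2,3->1] -> levels [7 4 4 6]
Step 5: flows [0->3,1=2,3->1] -> levels [6 5 4 6]
Step 6: flows [0=3,1->2,3->1] -> levels [6 5 5 5]
Step 7: flows [0->3,1=2,1=3] -> levels [5 5 5 6]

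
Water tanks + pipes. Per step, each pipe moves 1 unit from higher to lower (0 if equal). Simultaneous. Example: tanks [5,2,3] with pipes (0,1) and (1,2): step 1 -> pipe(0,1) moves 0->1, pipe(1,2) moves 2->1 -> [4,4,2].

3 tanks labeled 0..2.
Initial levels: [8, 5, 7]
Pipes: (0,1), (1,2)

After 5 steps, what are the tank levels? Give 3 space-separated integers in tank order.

Step 1: flows [0->1,2->1] -> levels [7 7 6]
Step 2: flows [0=1,1->2] -> levels [7 6 7]
Step 3: flows [0->1,2->1] -> levels [6 8 6]
Step 4: flows [1->0,1->2] -> levels [7 6 7]
  -> period-2 cycle: step 4 state = step 2 state
  -> state at step 5: (5-2) mod 2 = 1, same as step 3 -> [6 8 6]

Answer: 6 8 6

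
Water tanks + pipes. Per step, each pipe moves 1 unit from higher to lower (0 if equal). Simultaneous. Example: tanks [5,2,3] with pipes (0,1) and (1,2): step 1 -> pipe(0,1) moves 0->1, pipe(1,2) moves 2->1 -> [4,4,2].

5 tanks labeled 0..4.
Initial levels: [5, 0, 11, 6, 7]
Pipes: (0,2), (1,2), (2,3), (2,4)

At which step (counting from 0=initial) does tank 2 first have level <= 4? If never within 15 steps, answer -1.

Step 1: flows [2->0,2->1,2->3,2->4] -> levels [6 1 7 7 8]
Step 2: flows [2->0,2->1,2=3,4->2] -> levels [7 2 6 7 7]
Step 3: flows [0->2,2->1,3->2,4->2] -> levels [6 3 8 6 6]
Step 4: flows [2->0,2->1,2->3,2->4] -> levels [7 4 4 7 7]
Tank 2 first reaches <=4 at step 4

Answer: 4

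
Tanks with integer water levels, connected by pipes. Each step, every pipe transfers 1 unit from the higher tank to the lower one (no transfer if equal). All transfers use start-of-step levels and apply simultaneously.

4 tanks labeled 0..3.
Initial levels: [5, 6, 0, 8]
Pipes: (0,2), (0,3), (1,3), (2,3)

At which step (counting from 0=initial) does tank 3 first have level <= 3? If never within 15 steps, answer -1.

Step 1: flows [0->2,3->0,3->1,3->2] -> levels [5 7 2 5]
Step 2: flows [0->2,0=3,1->3,3->2] -> levels [4 6 4 5]
Step 3: flows [0=2,3->0,1->3,3->2] -> levels [5 5 5 4]
Step 4: flows [0=2,0->3,1->3,2->3] -> levels [4 4 4 7]
Step 5: flows [0=2,3->0,3->1,3->2] -> levels [5 5 5 4]
  -> period-2 cycle (repeats step 3); tank 3 never drops to <=3
Tank 3 never reaches <=3 within 15 steps

Answer: -1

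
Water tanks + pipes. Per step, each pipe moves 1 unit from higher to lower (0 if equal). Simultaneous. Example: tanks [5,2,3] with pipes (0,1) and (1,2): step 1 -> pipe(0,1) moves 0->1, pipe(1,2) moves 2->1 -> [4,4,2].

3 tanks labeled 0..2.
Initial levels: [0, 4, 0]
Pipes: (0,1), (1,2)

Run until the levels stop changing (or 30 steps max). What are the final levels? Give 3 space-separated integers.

Step 1: flows [1->0,1->2] -> levels [1 2 1]
Step 2: flows [1->0,1->2] -> levels [2 0 2]
Step 3: flows [0->1,2->1] -> levels [1 2 1]
  -> period-2 cycle: step 3 state = step 1 state; never stabilizes
  -> state at step 30: (30-1) mod 2 = 1, same as step 2 -> [2 0 2]

Answer: 2 0 2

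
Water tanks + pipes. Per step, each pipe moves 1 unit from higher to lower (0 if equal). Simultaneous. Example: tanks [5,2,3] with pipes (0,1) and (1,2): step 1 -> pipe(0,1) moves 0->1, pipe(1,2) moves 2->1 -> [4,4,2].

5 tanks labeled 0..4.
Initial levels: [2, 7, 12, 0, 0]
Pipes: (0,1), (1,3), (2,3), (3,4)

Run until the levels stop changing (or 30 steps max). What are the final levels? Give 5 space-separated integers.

Answer: 4 3 4 6 4

Derivation:
Step 1: flows [1->0,1->3,2->3,3=4] -> levels [3 5 11 2 0]
Step 2: flows [1->0,1->3,2->3,3->4] -> levels [4 3 10 3 1]
Step 3: flows [0->1,1=3,2->3,3->4] -> levels [3 4 9 3 2]
Step 4: flows [1->0,1->3,2->3,3->4] -> levels [4 2 8 4 3]
Step 5: flows [0->1,3->1,2->3,3->4] -> levels [3 4 7 3 4]
Step 6: flows [1->0,1->3,2->3,4->3] -> levels [4 2 6 6 3]
Step 7: flows [0->1,3->1,2=3,3->4] -> levels [3 4 6 4 4]
Step 8: flows [1->0,1=3,2->3,3=4] -> levels [4 3 5 5 4]
Step 9: flows [0->1,3->1,2=3,3->4] -> levels [3 5 5 3 5]
Step 10: flows [1->0,1->3,2->3,4->3] -> levels [4 3 4 6 4]
Step 11: flows [0->1,3->1,3->2,3->4] -> levels [3 5 5 3 5]
  -> period-2 cycle: step 11 state = step 9 state; never stabilizes
  -> state at step 30: (30-9) mod 2 = 1, same as step 10 -> [4 3 4 6 4]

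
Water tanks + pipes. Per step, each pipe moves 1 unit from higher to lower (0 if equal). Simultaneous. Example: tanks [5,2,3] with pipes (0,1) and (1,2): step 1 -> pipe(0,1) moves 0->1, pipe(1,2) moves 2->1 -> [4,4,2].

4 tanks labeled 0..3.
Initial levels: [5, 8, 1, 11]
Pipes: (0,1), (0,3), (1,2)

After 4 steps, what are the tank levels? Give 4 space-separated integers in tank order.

Step 1: flows [1->0,3->0,1->2] -> levels [7 6 2 10]
Step 2: flows [0->1,3->0,1->2] -> levels [7 6 3 9]
Step 3: flows [0->1,3->0,1->2] -> levels [7 6 4 8]
Step 4: flows [0->1,3->0,1->2] -> levels [7 6 5 7]

Answer: 7 6 5 7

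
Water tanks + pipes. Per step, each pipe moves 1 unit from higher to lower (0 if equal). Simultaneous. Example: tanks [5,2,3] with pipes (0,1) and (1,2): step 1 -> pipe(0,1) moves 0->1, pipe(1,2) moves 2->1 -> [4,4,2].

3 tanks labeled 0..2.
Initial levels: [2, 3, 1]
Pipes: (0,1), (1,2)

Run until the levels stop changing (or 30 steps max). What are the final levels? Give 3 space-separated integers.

Answer: 2 3 1

Derivation:
Step 1: flows [1->0,1->2] -> levels [3 1 2]
Step 2: flows [0->1,2->1] -> levels [2 3 1]
  -> period-2 cycle: step 2 state = step 0 state; never stabilizes
  -> state at step 30: (30-0) mod 2 = 0, same as step 0 -> [2 3 1]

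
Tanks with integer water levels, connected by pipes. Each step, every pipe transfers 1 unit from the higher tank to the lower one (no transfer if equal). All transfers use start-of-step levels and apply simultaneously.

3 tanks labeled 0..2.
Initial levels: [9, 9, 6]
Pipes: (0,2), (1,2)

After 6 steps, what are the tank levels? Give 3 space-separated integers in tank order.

Answer: 8 8 8

Derivation:
Step 1: flows [0->2,1->2] -> levels [8 8 8]
Step 2: flows [0=2,1=2] -> levels [8 8 8]
  -> stable; steps 3..6 unchanged -> [8 8 8]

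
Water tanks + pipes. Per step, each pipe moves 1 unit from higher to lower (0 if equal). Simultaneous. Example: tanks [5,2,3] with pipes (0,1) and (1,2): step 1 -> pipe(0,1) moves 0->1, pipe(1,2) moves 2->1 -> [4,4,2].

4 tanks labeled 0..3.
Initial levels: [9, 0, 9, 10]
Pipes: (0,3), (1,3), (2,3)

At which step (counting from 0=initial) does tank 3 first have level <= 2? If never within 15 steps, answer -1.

Step 1: flows [3->0,3->1,3->2] -> levels [10 1 10 7]
Step 2: flows [0->3,3->1,2->3] -> levels [9 2 9 8]
Step 3: flows [0->3,3->1,2->3] -> levels [8 3 8 9]
Step 4: flows [3->0,3->1,3->2] -> levels [9 4 9 6]
Step 5: flows [0->3,3->1,2->3] -> levels [8 5 8 7]
Step 6: flows [0->3,3->1,2->3] -> levels [7 6 7 8]
Step 7: flows [3->0,3->1,3->2] -> levels [8 7 8 5]
Step 8: flows [0->3,1->3,2->3] -> levels [7 6 7 8]
  -> period-2 cycle (repeats step 6); tank 3 never drops to <=2
Tank 3 never reaches <=2 within 15 steps

Answer: -1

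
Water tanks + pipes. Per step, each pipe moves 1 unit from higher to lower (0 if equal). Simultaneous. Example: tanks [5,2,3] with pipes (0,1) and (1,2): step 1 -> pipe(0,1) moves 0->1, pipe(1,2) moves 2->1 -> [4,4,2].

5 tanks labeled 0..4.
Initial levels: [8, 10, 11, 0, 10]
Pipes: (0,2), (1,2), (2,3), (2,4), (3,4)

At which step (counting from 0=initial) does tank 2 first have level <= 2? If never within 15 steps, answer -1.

Answer: -1

Derivation:
Step 1: flows [2->0,2->1,2->3,2->4,4->3] -> levels [9 11 7 2 10]
Step 2: flows [0->2,1->2,2->3,4->2,4->3] -> levels [8 10 9 4 8]
Step 3: flows [2->0,1->2,2->3,2->4,4->3] -> levels [9 9 7 6 8]
Step 4: flows [0->2,1->2,2->3,4->2,4->3] -> levels [8 8 9 8 6]
Step 5: flows [2->0,2->1,2->3,2->4,3->4] -> levels [9 9 5 8 8]
Step 6: flows [0->2,1->2,3->2,4->2,3=4] -> levels [8 8 9 7 7]
Step 7: flows [2->0,2->1,2->3,2->4,3=4] -> levels [9 9 5 8 8]
  -> period-2 cycle (repeats step 5); tank 2 never drops to <=2
Tank 2 never reaches <=2 within 15 steps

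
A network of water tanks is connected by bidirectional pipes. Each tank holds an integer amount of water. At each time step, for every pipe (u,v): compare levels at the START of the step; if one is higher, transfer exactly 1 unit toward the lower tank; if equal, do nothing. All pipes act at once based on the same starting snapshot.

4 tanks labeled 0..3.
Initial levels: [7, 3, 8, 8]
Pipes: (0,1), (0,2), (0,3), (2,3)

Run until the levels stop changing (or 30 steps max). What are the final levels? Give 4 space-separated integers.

Answer: 5 7 7 7

Derivation:
Step 1: flows [0->1,2->0,3->0,2=3] -> levels [8 4 7 7]
Step 2: flows [0->1,0->2,0->3,2=3] -> levels [5 5 8 8]
Step 3: flows [0=1,2->0,3->0,2=3] -> levels [7 5 7 7]
Step 4: flows [0->1,0=2,0=3,2=3] -> levels [6 6 7 7]
Step 5: flows [0=1,2->0,3->0,2=3] -> levels [8 6 6 6]
Step 6: flows [0->1,0->2,0->3,2=3] -> levels [5 7 7 7]
Step 7: flows [1->0,2->0,3->0,2=3] -> levels [8 6 6 6]
  -> period-2 cycle: step 7 state = step 5 state; never stabilizes
  -> state at step 30: (30-5) mod 2 = 1, same as step 6 -> [5 7 7 7]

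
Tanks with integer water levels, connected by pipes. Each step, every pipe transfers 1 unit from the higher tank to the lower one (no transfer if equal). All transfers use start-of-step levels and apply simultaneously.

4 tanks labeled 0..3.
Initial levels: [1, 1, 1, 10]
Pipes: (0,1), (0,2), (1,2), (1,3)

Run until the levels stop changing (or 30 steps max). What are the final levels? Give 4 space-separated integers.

Answer: 2 5 2 4

Derivation:
Step 1: flows [0=1,0=2,1=2,3->1] -> levels [1 2 1 9]
Step 2: flows [1->0,0=2,1->2,3->1] -> levels [2 1 2 8]
Step 3: flows [0->1,0=2,2->1,3->1] -> levels [1 4 1 7]
Step 4: flows [1->0,0=2,1->2,3->1] -> levels [2 3 2 6]
Step 5: flows [1->0,0=2,1->2,3->1] -> levels [3 2 3 5]
Step 6: flows [0->1,0=2,2->1,3->1] -> levels [2 5 2 4]
Step 7: flows [1->0,0=2,1->2,1->3] -> levels [3 2 3 5]
  -> period-2 cycle: step 7 state = step 5 state; never stabilizes
  -> state at step 30: (30-5) mod 2 = 1, same as step 6 -> [2 5 2 4]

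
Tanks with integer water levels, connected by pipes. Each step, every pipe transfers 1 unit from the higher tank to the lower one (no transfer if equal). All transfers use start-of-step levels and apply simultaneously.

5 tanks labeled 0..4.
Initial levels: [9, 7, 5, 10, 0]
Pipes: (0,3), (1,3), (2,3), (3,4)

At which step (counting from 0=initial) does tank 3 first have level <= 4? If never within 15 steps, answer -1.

Answer: 5

Derivation:
Step 1: flows [3->0,3->1,3->2,3->4] -> levels [10 8 6 6 1]
Step 2: flows [0->3,1->3,2=3,3->4] -> levels [9 7 6 7 2]
Step 3: flows [0->3,1=3,3->2,3->4] -> levels [8 7 7 6 3]
Step 4: flows [0->3,1->3,2->3,3->4] -> levels [7 6 6 8 4]
Step 5: flows [3->0,3->1,3->2,3->4] -> levels [8 7 7 4 5]
Tank 3 first reaches <=4 at step 5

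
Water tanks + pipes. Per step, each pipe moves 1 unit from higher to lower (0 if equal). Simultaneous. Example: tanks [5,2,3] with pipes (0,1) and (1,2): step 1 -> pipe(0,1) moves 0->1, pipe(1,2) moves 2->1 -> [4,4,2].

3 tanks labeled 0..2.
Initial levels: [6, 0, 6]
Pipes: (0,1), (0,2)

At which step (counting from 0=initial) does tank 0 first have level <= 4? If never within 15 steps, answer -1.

Answer: 3

Derivation:
Step 1: flows [0->1,0=2] -> levels [5 1 6]
Step 2: flows [0->1,2->0] -> levels [5 2 5]
Step 3: flows [0->1,0=2] -> levels [4 3 5]
Tank 0 first reaches <=4 at step 3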